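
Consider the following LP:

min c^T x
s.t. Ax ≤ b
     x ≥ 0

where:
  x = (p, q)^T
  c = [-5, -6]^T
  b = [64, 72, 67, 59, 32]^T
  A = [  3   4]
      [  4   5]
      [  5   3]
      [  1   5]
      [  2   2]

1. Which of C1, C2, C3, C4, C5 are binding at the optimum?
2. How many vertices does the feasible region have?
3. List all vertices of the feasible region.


1. C2, C5
2. 6
3. (0, 0), (13.4, 0), (9.5, 6.5), (8, 8), (4.333, 10.93), (0, 11.8)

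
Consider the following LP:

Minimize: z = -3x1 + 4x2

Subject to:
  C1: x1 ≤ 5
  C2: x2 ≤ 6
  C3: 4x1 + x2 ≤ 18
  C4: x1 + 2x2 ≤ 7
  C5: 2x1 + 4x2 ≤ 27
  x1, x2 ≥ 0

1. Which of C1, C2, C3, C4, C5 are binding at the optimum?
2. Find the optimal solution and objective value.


1. C3
2. x1 = 4.5, x2 = 0, z = -13.5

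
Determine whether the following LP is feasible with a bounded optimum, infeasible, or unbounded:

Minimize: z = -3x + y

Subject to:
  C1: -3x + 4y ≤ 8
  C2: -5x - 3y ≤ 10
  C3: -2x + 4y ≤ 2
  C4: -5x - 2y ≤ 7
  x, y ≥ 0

Unbounded (objective can decrease without bound)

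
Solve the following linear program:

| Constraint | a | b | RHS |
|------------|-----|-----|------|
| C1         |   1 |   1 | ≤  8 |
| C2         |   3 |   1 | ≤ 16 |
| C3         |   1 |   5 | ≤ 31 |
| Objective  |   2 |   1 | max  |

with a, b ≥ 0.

Evaluate the objective at each vertex of the feasible region:
  z(0, 0) = 0
  z(5.333, 0) = 10.67
  z(4, 4) = 12  ←
  z(2.25, 5.75) = 10.25
  z(0, 6.2) = 6.2
The maximum is at a = 4, b = 4.

a = 4, b = 4, z = 12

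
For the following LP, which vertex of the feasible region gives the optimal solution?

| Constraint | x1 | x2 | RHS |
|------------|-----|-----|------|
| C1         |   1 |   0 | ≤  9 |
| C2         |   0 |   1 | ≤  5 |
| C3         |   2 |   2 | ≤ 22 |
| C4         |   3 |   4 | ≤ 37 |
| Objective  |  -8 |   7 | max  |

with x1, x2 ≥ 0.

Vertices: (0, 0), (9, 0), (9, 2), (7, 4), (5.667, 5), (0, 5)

Evaluate the objective at each vertex of the feasible region:
  z(0, 0) = 0
  z(9, 0) = -72
  z(9, 2) = -58
  z(7, 4) = -28
  z(5.667, 5) = -10.33
  z(0, 5) = 35  ←
The maximum is at x1 = 0, x2 = 5.

(0, 5)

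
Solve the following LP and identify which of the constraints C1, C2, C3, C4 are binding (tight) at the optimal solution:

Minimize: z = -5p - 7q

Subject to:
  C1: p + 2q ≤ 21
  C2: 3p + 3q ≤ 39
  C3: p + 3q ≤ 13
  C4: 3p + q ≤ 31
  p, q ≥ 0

At p = 10, q = 1, compute slack b - a·x for each constraint:
  C1: 21 − 12 = 9  (slack)
  C2: 39 − 33 = 6  (slack)
  C3: 13 − 13 = 0  (binding)
  C4: 31 − 31 = 0  (binding)

Optimal: p = 10, q = 1
Binding: C3, C4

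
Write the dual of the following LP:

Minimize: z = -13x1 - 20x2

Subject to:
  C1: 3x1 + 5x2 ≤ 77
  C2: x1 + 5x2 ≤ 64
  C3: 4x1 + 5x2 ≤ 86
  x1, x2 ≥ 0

Primal min cᵀx s.t. Ax ≤ b, x ≥ 0  →  Dual max −bᵀy s.t. Aᵀy ≥ −c, y ≥ 0.

Maximize: z = -77y1 - 64y2 - 86y3

Subject to:
  3y1 + y2 + 4y3 ≥ 13
  5y1 + 5y2 + 5y3 ≥ 20
  y1, y2, y3 ≥ 0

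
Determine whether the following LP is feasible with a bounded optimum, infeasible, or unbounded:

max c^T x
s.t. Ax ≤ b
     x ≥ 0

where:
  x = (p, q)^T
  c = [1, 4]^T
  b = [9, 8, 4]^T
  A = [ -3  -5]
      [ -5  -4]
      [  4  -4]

Unbounded (objective can increase without bound)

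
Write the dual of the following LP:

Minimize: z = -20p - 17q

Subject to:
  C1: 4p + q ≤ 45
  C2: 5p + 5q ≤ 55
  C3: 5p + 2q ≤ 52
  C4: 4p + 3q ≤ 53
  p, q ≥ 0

Primal min cᵀx s.t. Ax ≤ b, x ≥ 0  →  Dual max −bᵀy s.t. Aᵀy ≥ −c, y ≥ 0.

Maximize: z = -45y1 - 55y2 - 52y3 - 53y4

Subject to:
  4y1 + 5y2 + 5y3 + 4y4 ≥ 20
  y1 + 5y2 + 2y3 + 3y4 ≥ 17
  y1, y2, y3, y4 ≥ 0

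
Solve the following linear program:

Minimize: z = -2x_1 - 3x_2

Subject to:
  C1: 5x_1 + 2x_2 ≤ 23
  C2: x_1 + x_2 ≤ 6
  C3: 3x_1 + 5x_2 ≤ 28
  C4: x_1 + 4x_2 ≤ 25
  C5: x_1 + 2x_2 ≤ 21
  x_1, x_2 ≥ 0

Evaluate the objective at each vertex of the feasible region:
  z(0, 0) = 0
  z(4.6, 0) = -9.2
  z(3.667, 2.333) = -14.33
  z(1, 5) = -17  ←
  z(0, 5.6) = -16.8
The minimum is at x_1 = 1, x_2 = 5.

x_1 = 1, x_2 = 5, z = -17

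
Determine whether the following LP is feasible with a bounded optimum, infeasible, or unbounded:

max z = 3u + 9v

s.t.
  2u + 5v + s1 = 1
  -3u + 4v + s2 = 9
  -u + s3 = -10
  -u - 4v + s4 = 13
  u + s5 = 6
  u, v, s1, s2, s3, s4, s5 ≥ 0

Infeasible (no feasible solution exists)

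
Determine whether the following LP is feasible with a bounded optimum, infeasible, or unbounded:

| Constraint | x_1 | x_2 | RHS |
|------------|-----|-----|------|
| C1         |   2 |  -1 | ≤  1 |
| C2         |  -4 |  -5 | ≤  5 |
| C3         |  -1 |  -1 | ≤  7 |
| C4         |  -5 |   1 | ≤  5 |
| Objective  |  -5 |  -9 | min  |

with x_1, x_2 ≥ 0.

Unbounded (objective can decrease without bound)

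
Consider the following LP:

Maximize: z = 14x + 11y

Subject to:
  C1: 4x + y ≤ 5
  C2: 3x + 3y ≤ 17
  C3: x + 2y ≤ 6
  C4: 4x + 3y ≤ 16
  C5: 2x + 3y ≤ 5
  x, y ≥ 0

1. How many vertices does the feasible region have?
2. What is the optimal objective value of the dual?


1. 4
2. 25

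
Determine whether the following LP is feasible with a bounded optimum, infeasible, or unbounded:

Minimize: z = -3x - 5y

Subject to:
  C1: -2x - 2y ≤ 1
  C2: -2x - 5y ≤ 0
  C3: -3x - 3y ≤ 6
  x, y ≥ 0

Unbounded (objective can decrease without bound)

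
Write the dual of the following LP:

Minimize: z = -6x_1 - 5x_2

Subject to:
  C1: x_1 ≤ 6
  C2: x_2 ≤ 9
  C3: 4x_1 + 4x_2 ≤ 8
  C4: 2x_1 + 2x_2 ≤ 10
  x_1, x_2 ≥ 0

Primal min cᵀx s.t. Ax ≤ b, x ≥ 0  →  Dual max −bᵀy s.t. Aᵀy ≥ −c, y ≥ 0.

Maximize: z = -6y1 - 9y2 - 8y3 - 10y4

Subject to:
  y1 + 4y3 + 2y4 ≥ 6
  y2 + 4y3 + 2y4 ≥ 5
  y1, y2, y3, y4 ≥ 0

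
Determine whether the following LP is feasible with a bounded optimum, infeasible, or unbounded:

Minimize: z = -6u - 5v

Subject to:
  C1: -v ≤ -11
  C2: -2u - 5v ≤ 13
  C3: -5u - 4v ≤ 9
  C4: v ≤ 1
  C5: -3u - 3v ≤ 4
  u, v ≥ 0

Infeasible (no feasible solution exists)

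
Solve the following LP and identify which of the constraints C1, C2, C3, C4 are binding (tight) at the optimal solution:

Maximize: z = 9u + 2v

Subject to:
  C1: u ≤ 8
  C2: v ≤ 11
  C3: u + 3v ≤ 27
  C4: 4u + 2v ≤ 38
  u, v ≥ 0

At u = 8, v = 3, compute slack b - a·x for each constraint:
  C1: 8 − 8 = 0  (binding)
  C2: 11 − 3 = 8  (slack)
  C3: 27 − 17 = 10  (slack)
  C4: 38 − 38 = 0  (binding)

Optimal: u = 8, v = 3
Binding: C1, C4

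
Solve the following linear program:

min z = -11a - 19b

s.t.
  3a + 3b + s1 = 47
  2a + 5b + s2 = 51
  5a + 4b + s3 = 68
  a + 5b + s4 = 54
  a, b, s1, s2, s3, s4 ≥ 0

Evaluate the objective at each vertex of the feasible region:
  z(0, 0) = 0
  z(13.6, 0) = -149.6
  z(8, 7) = -221  ←
  z(0, 10.2) = -193.8
The minimum is at a = 8, b = 7.

a = 8, b = 7, z = -221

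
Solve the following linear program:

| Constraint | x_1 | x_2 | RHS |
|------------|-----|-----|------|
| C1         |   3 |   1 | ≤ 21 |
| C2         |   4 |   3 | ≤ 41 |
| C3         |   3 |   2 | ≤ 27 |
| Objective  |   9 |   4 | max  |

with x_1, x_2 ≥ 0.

Evaluate the objective at each vertex of the feasible region:
  z(0, 0) = 0
  z(7, 0) = 63
  z(5, 6) = 69  ←
  z(0, 13.5) = 54
The maximum is at x_1 = 5, x_2 = 6.

x_1 = 5, x_2 = 6, z = 69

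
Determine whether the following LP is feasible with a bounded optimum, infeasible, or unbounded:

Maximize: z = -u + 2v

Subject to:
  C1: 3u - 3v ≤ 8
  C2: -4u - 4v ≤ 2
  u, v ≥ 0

Unbounded (objective can increase without bound)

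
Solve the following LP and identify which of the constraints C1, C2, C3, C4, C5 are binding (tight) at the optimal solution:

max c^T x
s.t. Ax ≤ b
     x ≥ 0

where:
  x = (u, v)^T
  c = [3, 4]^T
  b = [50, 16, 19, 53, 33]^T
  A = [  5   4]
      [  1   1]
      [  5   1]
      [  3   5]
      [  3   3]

At u = 1, v = 10, compute slack b - a·x for each constraint:
  C1: 50 − 45 = 5  (slack)
  C2: 16 − 11 = 5  (slack)
  C3: 19 − 15 = 4  (slack)
  C4: 53 − 53 = 0  (binding)
  C5: 33 − 33 = 0  (binding)

Optimal: u = 1, v = 10
Binding: C4, C5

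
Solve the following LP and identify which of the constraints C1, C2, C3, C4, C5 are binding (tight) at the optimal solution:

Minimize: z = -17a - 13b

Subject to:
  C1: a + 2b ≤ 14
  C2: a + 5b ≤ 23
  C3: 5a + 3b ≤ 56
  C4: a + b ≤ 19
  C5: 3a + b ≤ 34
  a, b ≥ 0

At a = 10, b = 2, compute slack b - a·x for each constraint:
  C1: 14 − 14 = 0  (binding)
  C2: 23 − 20 = 3  (slack)
  C3: 56 − 56 = 0  (binding)
  C4: 19 − 12 = 7  (slack)
  C5: 34 − 32 = 2  (slack)

Optimal: a = 10, b = 2
Binding: C1, C3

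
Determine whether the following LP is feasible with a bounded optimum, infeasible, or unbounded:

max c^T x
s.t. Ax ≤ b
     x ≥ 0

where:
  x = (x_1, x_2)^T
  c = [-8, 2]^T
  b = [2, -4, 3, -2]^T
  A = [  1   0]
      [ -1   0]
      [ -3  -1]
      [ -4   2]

Infeasible (no feasible solution exists)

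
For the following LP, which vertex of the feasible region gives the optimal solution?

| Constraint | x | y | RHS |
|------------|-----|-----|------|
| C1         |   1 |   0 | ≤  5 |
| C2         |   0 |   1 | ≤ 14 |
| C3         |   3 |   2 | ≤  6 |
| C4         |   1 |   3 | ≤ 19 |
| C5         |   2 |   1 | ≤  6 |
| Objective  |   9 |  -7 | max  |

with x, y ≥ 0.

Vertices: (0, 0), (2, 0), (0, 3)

Evaluate the objective at each vertex of the feasible region:
  z(0, 0) = 0
  z(2, 0) = 18  ←
  z(0, 3) = -21
The maximum is at x = 2, y = 0.

(2, 0)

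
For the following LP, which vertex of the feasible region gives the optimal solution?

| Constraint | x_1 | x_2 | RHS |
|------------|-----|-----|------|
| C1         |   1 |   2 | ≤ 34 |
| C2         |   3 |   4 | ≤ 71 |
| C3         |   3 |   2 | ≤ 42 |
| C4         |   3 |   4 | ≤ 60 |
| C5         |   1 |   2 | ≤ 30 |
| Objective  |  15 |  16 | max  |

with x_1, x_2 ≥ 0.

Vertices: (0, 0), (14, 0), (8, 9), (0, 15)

Evaluate the objective at each vertex of the feasible region:
  z(0, 0) = 0
  z(14, 0) = 210
  z(8, 9) = 264  ←
  z(0, 15) = 240
The maximum is at x_1 = 8, x_2 = 9.

(8, 9)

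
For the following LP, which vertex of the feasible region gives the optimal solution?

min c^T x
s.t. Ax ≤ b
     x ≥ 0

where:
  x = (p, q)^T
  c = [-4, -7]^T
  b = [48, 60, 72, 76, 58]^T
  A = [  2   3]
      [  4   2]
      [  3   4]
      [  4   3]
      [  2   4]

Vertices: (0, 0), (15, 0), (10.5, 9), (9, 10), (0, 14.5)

Evaluate the objective at each vertex of the feasible region:
  z(0, 0) = 0
  z(15, 0) = -60
  z(10.5, 9) = -105
  z(9, 10) = -106  ←
  z(0, 14.5) = -101.5
The minimum is at p = 9, q = 10.

(9, 10)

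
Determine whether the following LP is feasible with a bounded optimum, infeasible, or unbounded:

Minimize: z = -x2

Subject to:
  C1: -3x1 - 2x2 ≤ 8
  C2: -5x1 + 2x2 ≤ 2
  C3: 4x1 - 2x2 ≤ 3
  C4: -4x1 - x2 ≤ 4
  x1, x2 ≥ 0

Unbounded (objective can decrease without bound)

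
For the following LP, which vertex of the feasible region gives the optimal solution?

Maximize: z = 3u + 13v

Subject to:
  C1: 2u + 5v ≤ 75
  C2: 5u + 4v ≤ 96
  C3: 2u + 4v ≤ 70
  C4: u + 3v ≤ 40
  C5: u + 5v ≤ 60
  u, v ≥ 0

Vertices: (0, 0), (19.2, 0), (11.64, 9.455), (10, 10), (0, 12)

Evaluate the objective at each vertex of the feasible region:
  z(0, 0) = 0
  z(19.2, 0) = 57.6
  z(11.64, 9.455) = 157.8
  z(10, 10) = 160  ←
  z(0, 12) = 156
The maximum is at u = 10, v = 10.

(10, 10)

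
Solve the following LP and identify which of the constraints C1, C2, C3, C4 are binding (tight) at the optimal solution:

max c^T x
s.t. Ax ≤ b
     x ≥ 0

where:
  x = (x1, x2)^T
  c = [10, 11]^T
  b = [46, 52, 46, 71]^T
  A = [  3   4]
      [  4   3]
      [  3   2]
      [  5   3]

At x1 = 10, x2 = 4, compute slack b - a·x for each constraint:
  C1: 46 − 46 = 0  (binding)
  C2: 52 − 52 = 0  (binding)
  C3: 46 − 38 = 8  (slack)
  C4: 71 − 62 = 9  (slack)

Optimal: x1 = 10, x2 = 4
Binding: C1, C2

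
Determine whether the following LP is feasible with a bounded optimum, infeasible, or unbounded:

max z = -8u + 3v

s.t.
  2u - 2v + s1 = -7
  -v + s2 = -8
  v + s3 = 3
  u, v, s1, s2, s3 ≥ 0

Infeasible (no feasible solution exists)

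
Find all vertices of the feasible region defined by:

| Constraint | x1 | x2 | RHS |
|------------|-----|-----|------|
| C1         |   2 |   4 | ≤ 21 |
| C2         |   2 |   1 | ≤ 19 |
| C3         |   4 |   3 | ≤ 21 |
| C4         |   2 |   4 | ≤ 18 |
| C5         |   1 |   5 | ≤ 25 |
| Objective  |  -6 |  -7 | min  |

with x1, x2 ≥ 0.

(0, 0), (5.25, 0), (3, 3), (0, 4.5)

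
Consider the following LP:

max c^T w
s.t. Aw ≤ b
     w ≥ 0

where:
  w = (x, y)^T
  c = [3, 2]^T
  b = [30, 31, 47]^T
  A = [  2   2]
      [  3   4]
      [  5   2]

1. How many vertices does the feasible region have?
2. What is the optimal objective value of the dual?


1. 4
2. 29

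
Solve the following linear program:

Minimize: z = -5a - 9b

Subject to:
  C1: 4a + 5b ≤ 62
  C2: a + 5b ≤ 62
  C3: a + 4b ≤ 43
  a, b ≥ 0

Evaluate the objective at each vertex of the feasible region:
  z(0, 0) = 0
  z(15.5, 0) = -77.5
  z(3, 10) = -105  ←
  z(0, 10.75) = -96.75
The minimum is at a = 3, b = 10.

a = 3, b = 10, z = -105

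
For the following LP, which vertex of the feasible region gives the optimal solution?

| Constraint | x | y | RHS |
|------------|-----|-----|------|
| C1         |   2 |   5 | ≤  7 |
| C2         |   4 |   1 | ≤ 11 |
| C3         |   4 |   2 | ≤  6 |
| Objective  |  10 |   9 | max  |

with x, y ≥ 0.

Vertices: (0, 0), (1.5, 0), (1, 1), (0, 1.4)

Evaluate the objective at each vertex of the feasible region:
  z(0, 0) = 0
  z(1.5, 0) = 15
  z(1, 1) = 19  ←
  z(0, 1.4) = 12.6
The maximum is at x = 1, y = 1.

(1, 1)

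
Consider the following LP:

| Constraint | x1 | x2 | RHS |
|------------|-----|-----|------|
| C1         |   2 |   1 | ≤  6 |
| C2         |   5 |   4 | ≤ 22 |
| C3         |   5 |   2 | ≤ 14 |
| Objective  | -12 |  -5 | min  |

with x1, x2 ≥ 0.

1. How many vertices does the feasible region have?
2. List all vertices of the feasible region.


1. 5
2. (0, 0), (2.8, 0), (2, 2), (0.6667, 4.667), (0, 5.5)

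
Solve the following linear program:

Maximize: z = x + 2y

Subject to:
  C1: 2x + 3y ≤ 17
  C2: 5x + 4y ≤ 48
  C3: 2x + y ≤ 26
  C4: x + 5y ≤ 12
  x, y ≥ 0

Evaluate the objective at each vertex of the feasible region:
  z(0, 0) = 0
  z(8.5, 0) = 8.5
  z(7, 1) = 9  ←
  z(0, 2.4) = 4.8
The maximum is at x = 7, y = 1.

x = 7, y = 1, z = 9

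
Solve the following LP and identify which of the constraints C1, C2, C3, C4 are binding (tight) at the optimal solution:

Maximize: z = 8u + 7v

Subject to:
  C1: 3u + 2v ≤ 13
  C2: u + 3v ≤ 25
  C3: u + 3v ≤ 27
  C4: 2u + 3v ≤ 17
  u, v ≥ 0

At u = 1, v = 5, compute slack b - a·x for each constraint:
  C1: 13 − 13 = 0  (binding)
  C2: 25 − 16 = 9  (slack)
  C3: 27 − 16 = 11  (slack)
  C4: 17 − 17 = 0  (binding)

Optimal: u = 1, v = 5
Binding: C1, C4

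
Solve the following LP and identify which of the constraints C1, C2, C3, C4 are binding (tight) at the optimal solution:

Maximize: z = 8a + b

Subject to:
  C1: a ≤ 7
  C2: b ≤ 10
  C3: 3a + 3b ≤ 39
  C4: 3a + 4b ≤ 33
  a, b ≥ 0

At a = 7, b = 3, compute slack b - a·x for each constraint:
  C1: 7 − 7 = 0  (binding)
  C2: 10 − 3 = 7  (slack)
  C3: 39 − 30 = 9  (slack)
  C4: 33 − 33 = 0  (binding)

Optimal: a = 7, b = 3
Binding: C1, C4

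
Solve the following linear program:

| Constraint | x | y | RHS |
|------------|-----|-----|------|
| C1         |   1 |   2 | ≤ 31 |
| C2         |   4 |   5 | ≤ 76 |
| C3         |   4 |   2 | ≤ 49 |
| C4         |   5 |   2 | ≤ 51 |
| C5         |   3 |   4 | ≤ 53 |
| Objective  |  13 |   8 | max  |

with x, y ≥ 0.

Evaluate the objective at each vertex of the feasible region:
  z(0, 0) = 0
  z(10.2, 0) = 132.6
  z(7, 8) = 155  ←
  z(0, 13.25) = 106
The maximum is at x = 7, y = 8.

x = 7, y = 8, z = 155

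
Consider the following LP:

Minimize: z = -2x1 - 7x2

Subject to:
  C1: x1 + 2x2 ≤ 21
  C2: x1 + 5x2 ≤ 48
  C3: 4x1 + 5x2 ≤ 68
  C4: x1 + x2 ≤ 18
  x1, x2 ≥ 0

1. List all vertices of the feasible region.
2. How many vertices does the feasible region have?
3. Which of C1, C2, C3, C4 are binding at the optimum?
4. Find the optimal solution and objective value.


1. (0, 0), (17, 0), (10.33, 5.333), (3, 9), (0, 9.6)
2. 5
3. C1, C2
4. x1 = 3, x2 = 9, z = -69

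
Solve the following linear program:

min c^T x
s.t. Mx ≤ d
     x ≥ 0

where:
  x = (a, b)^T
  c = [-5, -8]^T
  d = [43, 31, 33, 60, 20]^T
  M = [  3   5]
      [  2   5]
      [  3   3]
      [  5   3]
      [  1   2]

Evaluate the objective at each vertex of the feasible region:
  z(0, 0) = 0
  z(11, 0) = -55
  z(8, 3) = -64  ←
  z(0, 6.2) = -49.6
The minimum is at a = 8, b = 3.

a = 8, b = 3, z = -64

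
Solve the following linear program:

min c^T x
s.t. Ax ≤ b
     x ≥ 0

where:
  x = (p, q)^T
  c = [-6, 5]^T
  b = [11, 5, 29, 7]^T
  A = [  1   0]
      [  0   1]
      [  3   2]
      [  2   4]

Evaluate the objective at each vertex of the feasible region:
  z(0, 0) = 0
  z(3.5, 0) = -21  ←
  z(0, 1.75) = 8.75
The minimum is at p = 3.5, q = 0.

p = 3.5, q = 0, z = -21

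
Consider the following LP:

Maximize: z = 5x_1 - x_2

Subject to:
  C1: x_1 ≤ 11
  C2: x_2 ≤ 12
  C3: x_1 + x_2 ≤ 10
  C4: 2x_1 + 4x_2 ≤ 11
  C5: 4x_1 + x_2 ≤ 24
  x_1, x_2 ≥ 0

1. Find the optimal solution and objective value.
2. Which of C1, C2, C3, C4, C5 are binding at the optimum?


1. x_1 = 5.5, x_2 = 0, z = 27.5
2. C4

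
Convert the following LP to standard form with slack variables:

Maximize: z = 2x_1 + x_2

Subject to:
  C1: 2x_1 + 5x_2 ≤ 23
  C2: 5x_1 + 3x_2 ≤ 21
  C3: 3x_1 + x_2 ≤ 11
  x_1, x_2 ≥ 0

max z = 2x_1 + x_2

s.t.
  2x_1 + 5x_2 + s1 = 23
  5x_1 + 3x_2 + s2 = 21
  3x_1 + x_2 + s3 = 11
  x_1, x_2, s1, s2, s3 ≥ 0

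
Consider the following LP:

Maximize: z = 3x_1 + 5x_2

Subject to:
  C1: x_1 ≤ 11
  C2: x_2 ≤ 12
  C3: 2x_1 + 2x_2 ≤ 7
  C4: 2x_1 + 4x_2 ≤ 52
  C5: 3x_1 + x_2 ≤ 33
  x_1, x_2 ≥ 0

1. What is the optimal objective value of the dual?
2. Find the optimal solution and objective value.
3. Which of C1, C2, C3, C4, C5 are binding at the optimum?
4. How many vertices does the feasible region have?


1. 17.5
2. x_1 = 0, x_2 = 3.5, z = 17.5
3. C3
4. 3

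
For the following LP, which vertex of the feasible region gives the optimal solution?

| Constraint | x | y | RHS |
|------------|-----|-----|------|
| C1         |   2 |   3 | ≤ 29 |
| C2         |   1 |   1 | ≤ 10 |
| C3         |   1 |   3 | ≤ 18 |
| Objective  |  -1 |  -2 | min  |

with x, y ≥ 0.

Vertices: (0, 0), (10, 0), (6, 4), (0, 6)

Evaluate the objective at each vertex of the feasible region:
  z(0, 0) = 0
  z(10, 0) = -10
  z(6, 4) = -14  ←
  z(0, 6) = -12
The minimum is at x = 6, y = 4.

(6, 4)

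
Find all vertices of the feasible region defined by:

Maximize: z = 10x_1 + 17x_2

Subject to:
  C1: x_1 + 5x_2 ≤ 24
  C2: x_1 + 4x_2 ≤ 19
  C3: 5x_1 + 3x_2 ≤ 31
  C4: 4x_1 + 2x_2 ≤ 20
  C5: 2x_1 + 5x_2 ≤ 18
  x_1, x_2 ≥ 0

(0, 0), (5, 0), (4, 2), (0, 3.6)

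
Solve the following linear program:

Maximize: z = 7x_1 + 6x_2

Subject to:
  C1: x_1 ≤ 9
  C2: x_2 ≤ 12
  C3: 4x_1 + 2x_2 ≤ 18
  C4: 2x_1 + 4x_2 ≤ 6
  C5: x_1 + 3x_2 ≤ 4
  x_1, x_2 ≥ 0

Evaluate the objective at each vertex of the feasible region:
  z(0, 0) = 0
  z(3, 0) = 21  ←
  z(1, 1) = 13
  z(0, 1.333) = 8
The maximum is at x_1 = 3, x_2 = 0.

x_1 = 3, x_2 = 0, z = 21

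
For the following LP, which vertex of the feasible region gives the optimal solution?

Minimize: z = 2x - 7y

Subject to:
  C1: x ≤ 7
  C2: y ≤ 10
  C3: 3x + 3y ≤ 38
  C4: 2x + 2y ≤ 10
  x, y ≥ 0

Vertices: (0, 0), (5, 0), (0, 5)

Evaluate the objective at each vertex of the feasible region:
  z(0, 0) = 0
  z(5, 0) = 10
  z(0, 5) = -35  ←
The minimum is at x = 0, y = 5.

(0, 5)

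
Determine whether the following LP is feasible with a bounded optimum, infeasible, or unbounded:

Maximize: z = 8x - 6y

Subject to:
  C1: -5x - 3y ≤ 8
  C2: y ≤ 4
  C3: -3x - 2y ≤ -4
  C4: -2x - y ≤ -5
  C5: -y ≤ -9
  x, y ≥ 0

Infeasible (no feasible solution exists)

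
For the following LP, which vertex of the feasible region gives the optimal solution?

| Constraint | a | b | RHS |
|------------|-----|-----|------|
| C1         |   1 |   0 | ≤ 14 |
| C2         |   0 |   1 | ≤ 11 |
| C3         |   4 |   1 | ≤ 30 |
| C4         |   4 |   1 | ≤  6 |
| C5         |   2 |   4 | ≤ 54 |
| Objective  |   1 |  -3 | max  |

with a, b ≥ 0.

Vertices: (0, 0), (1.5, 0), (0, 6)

Evaluate the objective at each vertex of the feasible region:
  z(0, 0) = 0
  z(1.5, 0) = 1.5  ←
  z(0, 6) = -18
The maximum is at a = 1.5, b = 0.

(1.5, 0)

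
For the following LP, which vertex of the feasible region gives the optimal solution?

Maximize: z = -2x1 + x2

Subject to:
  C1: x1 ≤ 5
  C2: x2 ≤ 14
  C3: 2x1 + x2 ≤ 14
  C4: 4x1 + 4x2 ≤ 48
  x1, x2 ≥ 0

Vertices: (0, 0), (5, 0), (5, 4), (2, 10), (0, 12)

Evaluate the objective at each vertex of the feasible region:
  z(0, 0) = 0
  z(5, 0) = -10
  z(5, 4) = -6
  z(2, 10) = 6
  z(0, 12) = 12  ←
The maximum is at x1 = 0, x2 = 12.

(0, 12)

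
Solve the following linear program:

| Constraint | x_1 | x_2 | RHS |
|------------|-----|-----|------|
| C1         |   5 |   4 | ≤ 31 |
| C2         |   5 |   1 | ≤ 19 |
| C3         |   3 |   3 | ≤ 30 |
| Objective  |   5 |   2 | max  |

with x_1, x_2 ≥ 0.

Evaluate the objective at each vertex of the feasible region:
  z(0, 0) = 0
  z(3.8, 0) = 19
  z(3, 4) = 23  ←
  z(0, 7.75) = 15.5
The maximum is at x_1 = 3, x_2 = 4.

x_1 = 3, x_2 = 4, z = 23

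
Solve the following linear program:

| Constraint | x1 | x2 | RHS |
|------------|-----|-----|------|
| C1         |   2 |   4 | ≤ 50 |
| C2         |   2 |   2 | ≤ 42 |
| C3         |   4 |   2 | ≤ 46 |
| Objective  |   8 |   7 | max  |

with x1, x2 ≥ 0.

Evaluate the objective at each vertex of the feasible region:
  z(0, 0) = 0
  z(11.5, 0) = 92
  z(7, 9) = 119  ←
  z(0, 12.5) = 87.5
The maximum is at x1 = 7, x2 = 9.

x1 = 7, x2 = 9, z = 119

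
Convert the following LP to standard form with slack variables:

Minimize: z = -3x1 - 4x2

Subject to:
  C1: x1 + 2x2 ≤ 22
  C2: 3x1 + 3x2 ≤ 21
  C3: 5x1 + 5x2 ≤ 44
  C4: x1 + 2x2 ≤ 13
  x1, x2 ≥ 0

min z = -3x1 - 4x2

s.t.
  x1 + 2x2 + s1 = 22
  3x1 + 3x2 + s2 = 21
  5x1 + 5x2 + s3 = 44
  x1 + 2x2 + s4 = 13
  x1, x2, s1, s2, s3, s4 ≥ 0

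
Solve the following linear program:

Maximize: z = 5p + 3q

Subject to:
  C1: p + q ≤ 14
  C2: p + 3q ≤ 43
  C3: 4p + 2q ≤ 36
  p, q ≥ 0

Evaluate the objective at each vertex of the feasible region:
  z(0, 0) = 0
  z(9, 0) = 45
  z(4, 10) = 50  ←
  z(0, 14) = 42
The maximum is at p = 4, q = 10.

p = 4, q = 10, z = 50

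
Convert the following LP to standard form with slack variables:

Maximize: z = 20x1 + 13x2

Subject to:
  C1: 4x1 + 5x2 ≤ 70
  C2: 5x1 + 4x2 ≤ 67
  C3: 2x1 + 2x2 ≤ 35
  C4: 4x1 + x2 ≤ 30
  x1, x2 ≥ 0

max z = 20x1 + 13x2

s.t.
  4x1 + 5x2 + s1 = 70
  5x1 + 4x2 + s2 = 67
  2x1 + 2x2 + s3 = 35
  4x1 + x2 + s4 = 30
  x1, x2, s1, s2, s3, s4 ≥ 0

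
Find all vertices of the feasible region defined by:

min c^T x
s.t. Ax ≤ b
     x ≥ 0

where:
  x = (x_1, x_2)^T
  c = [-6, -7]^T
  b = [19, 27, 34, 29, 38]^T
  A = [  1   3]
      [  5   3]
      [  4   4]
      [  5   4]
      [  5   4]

(0, 0), (5.4, 0), (4.2, 2), (1, 6), (0, 6.333)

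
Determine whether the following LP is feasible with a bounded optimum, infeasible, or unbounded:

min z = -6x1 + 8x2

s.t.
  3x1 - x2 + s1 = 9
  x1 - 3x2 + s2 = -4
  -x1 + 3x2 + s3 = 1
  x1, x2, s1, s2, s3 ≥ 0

Infeasible (no feasible solution exists)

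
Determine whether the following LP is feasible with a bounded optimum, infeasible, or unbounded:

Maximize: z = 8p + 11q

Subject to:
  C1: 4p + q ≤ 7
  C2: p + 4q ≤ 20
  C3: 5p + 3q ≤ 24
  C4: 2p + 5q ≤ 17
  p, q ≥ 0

Feasible with a bounded optimal solution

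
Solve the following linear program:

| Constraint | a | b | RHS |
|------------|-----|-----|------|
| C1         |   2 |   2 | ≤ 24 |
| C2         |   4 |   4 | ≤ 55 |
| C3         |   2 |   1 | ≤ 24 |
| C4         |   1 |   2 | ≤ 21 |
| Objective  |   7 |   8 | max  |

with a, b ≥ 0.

Evaluate the objective at each vertex of the feasible region:
  z(0, 0) = 0
  z(12, 0) = 84
  z(3, 9) = 93  ←
  z(0, 10.5) = 84
The maximum is at a = 3, b = 9.

a = 3, b = 9, z = 93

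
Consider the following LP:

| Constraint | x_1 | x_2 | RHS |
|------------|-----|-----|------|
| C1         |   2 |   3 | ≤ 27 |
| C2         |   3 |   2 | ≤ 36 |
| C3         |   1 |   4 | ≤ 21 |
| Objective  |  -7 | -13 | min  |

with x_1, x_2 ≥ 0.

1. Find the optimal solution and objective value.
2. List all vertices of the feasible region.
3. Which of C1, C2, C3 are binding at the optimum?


1. x_1 = 9, x_2 = 3, z = -102
2. (0, 0), (12, 0), (10.8, 1.8), (9, 3), (0, 5.25)
3. C1, C3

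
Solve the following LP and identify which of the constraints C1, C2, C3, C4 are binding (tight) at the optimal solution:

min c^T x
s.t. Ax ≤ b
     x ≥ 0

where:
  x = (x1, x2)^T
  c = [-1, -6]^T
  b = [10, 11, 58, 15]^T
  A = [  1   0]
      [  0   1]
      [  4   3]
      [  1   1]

At x1 = 4, x2 = 11, compute slack b - a·x for each constraint:
  C1: 10 − 4 = 6  (slack)
  C2: 11 − 11 = 0  (binding)
  C3: 58 − 49 = 9  (slack)
  C4: 15 − 15 = 0  (binding)

Optimal: x1 = 4, x2 = 11
Binding: C2, C4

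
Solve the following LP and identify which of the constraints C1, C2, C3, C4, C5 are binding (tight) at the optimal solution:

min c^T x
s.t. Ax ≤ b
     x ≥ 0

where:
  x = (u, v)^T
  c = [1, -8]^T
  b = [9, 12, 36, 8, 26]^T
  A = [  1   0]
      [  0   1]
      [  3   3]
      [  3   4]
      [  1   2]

At u = 0, v = 2, compute slack b - a·x for each constraint:
  C1: 9 − 0 = 9  (slack)
  C2: 12 − 2 = 10  (slack)
  C3: 36 − 6 = 30  (slack)
  C4: 8 − 8 = 0  (binding)
  C5: 26 − 4 = 22  (slack)

Optimal: u = 0, v = 2
Binding: C4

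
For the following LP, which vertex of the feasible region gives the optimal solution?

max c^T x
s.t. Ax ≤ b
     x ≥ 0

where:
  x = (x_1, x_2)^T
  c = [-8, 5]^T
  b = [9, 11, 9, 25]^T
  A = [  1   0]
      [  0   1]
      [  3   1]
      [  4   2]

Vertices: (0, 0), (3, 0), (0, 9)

Evaluate the objective at each vertex of the feasible region:
  z(0, 0) = 0
  z(3, 0) = -24
  z(0, 9) = 45  ←
The maximum is at x_1 = 0, x_2 = 9.

(0, 9)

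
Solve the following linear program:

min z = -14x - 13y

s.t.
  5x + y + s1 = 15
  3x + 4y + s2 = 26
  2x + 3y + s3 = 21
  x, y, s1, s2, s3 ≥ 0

Evaluate the objective at each vertex of the feasible region:
  z(0, 0) = 0
  z(3, 0) = -42
  z(2, 5) = -93  ←
  z(0, 6.5) = -84.5
The minimum is at x = 2, y = 5.

x = 2, y = 5, z = -93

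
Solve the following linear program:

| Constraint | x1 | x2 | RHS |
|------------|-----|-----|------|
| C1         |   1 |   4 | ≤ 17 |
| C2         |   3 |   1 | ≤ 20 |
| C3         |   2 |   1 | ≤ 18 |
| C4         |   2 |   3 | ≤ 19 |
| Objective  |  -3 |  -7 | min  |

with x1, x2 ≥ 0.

Evaluate the objective at each vertex of the feasible region:
  z(0, 0) = 0
  z(6.667, 0) = -20
  z(5.857, 2.429) = -34.57
  z(5, 3) = -36  ←
  z(0, 4.25) = -29.75
The minimum is at x1 = 5, x2 = 3.

x1 = 5, x2 = 3, z = -36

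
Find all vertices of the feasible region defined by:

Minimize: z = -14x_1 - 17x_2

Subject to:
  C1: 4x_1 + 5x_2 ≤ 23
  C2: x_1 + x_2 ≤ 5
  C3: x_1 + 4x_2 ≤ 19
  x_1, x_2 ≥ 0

(0, 0), (5, 0), (2, 3), (0, 4.6)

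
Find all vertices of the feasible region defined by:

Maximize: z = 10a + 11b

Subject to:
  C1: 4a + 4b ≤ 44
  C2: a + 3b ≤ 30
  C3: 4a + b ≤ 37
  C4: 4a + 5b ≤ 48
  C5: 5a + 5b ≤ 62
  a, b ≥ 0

(0, 0), (9.25, 0), (8.667, 2.333), (7, 4), (0, 9.6)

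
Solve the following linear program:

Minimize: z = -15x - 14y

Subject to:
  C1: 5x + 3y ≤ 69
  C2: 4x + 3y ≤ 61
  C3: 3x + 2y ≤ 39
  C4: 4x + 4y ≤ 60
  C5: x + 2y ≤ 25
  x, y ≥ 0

Evaluate the objective at each vertex of the feasible region:
  z(0, 0) = 0
  z(13, 0) = -195
  z(9, 6) = -219  ←
  z(5, 10) = -215
  z(0, 12.5) = -175
The minimum is at x = 9, y = 6.

x = 9, y = 6, z = -219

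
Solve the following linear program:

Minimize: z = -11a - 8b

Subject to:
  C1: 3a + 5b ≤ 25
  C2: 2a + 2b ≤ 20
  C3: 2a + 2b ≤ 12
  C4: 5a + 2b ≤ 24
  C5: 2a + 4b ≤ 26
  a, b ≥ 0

Evaluate the objective at each vertex of the feasible region:
  z(0, 0) = 0
  z(4.8, 0) = -52.8
  z(4, 2) = -60  ←
  z(2.5, 3.5) = -55.5
  z(0, 5) = -40
The minimum is at a = 4, b = 2.

a = 4, b = 2, z = -60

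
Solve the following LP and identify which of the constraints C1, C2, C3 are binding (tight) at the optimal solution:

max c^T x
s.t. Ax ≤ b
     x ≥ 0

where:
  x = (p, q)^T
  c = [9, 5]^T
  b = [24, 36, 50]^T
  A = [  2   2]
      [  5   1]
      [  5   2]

At p = 6, q = 6, compute slack b - a·x for each constraint:
  C1: 24 − 24 = 0  (binding)
  C2: 36 − 36 = 0  (binding)
  C3: 50 − 42 = 8  (slack)

Optimal: p = 6, q = 6
Binding: C1, C2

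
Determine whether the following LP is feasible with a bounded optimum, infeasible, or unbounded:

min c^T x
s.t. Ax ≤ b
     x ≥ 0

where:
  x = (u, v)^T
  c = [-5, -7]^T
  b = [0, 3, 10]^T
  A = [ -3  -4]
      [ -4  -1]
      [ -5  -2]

Unbounded (objective can decrease without bound)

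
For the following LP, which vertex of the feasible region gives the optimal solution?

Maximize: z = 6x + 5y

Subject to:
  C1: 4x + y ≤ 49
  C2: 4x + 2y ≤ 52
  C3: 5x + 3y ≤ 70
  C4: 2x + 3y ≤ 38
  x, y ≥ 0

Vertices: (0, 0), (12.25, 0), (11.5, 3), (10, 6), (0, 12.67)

Evaluate the objective at each vertex of the feasible region:
  z(0, 0) = 0
  z(12.25, 0) = 73.5
  z(11.5, 3) = 84
  z(10, 6) = 90  ←
  z(0, 12.67) = 63.33
The maximum is at x = 10, y = 6.

(10, 6)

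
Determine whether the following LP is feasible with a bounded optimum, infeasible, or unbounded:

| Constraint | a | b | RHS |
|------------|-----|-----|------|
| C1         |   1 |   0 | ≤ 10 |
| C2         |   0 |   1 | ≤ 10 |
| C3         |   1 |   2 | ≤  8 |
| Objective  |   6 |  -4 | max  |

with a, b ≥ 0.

Feasible with a bounded optimal solution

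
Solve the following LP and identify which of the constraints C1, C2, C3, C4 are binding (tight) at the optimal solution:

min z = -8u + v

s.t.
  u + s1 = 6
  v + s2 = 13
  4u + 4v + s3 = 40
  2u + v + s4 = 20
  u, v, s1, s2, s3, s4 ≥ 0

At u = 6, v = 0, compute slack b - a·x for each constraint:
  C1: 6 − 6 = 0  (binding)
  C2: 13 − 0 = 13  (slack)
  C3: 40 − 24 = 16  (slack)
  C4: 20 − 12 = 8  (slack)

Optimal: u = 6, v = 0
Binding: C1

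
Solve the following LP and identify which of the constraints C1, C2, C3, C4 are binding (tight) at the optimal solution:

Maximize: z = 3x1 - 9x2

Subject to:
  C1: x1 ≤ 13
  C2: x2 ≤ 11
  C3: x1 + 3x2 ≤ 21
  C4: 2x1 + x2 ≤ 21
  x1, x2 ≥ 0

At x1 = 10.5, x2 = 0, compute slack b - a·x for each constraint:
  C1: 13 − 10.5 = 2.5  (slack)
  C2: 11 − 0 = 11  (slack)
  C3: 21 − 10.5 = 10.5  (slack)
  C4: 21 − 21 = 0  (binding)

Optimal: x1 = 10.5, x2 = 0
Binding: C4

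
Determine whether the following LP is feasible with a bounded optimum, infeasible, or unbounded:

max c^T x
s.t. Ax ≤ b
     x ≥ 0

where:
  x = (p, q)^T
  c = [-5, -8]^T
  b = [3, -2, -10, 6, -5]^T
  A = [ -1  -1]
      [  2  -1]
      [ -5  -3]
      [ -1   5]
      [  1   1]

Infeasible (no feasible solution exists)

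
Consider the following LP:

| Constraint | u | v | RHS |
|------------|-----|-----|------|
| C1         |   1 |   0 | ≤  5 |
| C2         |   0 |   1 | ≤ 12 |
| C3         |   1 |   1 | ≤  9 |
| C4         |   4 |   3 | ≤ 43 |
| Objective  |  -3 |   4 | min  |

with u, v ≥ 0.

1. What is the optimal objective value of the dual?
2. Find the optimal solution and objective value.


1. -15
2. u = 5, v = 0, z = -15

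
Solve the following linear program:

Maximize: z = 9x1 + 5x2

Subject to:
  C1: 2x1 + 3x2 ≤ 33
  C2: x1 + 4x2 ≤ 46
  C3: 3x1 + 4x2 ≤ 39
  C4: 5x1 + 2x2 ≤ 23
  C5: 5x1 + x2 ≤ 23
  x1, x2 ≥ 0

Evaluate the objective at each vertex of the feasible region:
  z(0, 0) = 0
  z(4.6, 0) = 41.4
  z(1, 9) = 54  ←
  z(0, 9.75) = 48.75
The maximum is at x1 = 1, x2 = 9.

x1 = 1, x2 = 9, z = 54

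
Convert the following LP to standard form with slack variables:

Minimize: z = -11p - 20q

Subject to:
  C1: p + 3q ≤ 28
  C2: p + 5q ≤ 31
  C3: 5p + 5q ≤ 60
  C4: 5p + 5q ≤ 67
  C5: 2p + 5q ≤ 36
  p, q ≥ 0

min z = -11p - 20q

s.t.
  p + 3q + s1 = 28
  p + 5q + s2 = 31
  5p + 5q + s3 = 60
  5p + 5q + s4 = 67
  2p + 5q + s5 = 36
  p, q, s1, s2, s3, s4, s5 ≥ 0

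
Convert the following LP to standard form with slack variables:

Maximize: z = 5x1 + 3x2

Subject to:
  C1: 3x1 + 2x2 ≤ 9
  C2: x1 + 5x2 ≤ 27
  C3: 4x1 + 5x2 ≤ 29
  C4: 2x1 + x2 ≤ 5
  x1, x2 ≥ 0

max z = 5x1 + 3x2

s.t.
  3x1 + 2x2 + s1 = 9
  x1 + 5x2 + s2 = 27
  4x1 + 5x2 + s3 = 29
  2x1 + x2 + s4 = 5
  x1, x2, s1, s2, s3, s4 ≥ 0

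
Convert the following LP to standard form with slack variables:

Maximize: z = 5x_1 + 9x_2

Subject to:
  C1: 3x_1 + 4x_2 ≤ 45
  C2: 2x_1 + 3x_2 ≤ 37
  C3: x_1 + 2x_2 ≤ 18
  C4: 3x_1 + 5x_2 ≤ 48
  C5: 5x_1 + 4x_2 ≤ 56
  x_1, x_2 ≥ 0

max z = 5x_1 + 9x_2

s.t.
  3x_1 + 4x_2 + s1 = 45
  2x_1 + 3x_2 + s2 = 37
  x_1 + 2x_2 + s3 = 18
  3x_1 + 5x_2 + s4 = 48
  5x_1 + 4x_2 + s5 = 56
  x_1, x_2, s1, s2, s3, s4, s5 ≥ 0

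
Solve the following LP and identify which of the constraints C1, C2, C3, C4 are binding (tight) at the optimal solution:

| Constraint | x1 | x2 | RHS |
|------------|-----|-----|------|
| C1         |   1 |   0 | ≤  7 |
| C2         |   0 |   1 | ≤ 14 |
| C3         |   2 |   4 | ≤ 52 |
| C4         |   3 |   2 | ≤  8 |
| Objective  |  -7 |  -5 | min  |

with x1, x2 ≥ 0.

At x1 = 0, x2 = 4, compute slack b - a·x for each constraint:
  C1: 7 − 0 = 7  (slack)
  C2: 14 − 4 = 10  (slack)
  C3: 52 − 16 = 36  (slack)
  C4: 8 − 8 = 0  (binding)

Optimal: x1 = 0, x2 = 4
Binding: C4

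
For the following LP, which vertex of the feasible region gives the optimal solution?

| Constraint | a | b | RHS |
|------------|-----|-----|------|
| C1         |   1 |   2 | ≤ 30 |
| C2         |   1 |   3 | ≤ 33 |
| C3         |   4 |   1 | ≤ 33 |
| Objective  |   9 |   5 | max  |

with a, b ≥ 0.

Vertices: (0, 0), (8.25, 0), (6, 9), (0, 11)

Evaluate the objective at each vertex of the feasible region:
  z(0, 0) = 0
  z(8.25, 0) = 74.25
  z(6, 9) = 99  ←
  z(0, 11) = 55
The maximum is at a = 6, b = 9.

(6, 9)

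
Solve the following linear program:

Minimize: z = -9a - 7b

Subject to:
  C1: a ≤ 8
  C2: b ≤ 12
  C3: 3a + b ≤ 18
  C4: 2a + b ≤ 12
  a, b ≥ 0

Evaluate the objective at each vertex of the feasible region:
  z(0, 0) = 0
  z(6, 0) = -54
  z(0, 12) = -84  ←
The minimum is at a = 0, b = 12.

a = 0, b = 12, z = -84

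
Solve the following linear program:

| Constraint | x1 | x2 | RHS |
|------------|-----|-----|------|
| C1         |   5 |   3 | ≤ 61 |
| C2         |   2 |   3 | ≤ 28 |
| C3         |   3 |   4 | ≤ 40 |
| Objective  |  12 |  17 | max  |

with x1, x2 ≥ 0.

Evaluate the objective at each vertex of the feasible region:
  z(0, 0) = 0
  z(12.2, 0) = 146.4
  z(11.27, 1.545) = 161.5
  z(8, 4) = 164  ←
  z(0, 9.333) = 158.7
The maximum is at x1 = 8, x2 = 4.

x1 = 8, x2 = 4, z = 164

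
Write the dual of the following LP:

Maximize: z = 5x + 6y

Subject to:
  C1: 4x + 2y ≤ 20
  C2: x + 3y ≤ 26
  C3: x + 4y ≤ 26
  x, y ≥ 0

Primal max cᵀx s.t. Ax ≤ b, x ≥ 0  →  Dual min bᵀy s.t. Aᵀy ≥ c, y ≥ 0.

Minimize: z = 20y1 + 26y2 + 26y3

Subject to:
  4y1 + y2 + y3 ≥ 5
  2y1 + 3y2 + 4y3 ≥ 6
  y1, y2, y3 ≥ 0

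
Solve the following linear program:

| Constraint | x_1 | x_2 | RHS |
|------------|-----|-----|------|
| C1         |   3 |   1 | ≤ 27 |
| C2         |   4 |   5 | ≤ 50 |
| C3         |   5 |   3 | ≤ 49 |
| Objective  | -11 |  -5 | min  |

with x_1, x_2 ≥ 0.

Evaluate the objective at each vertex of the feasible region:
  z(0, 0) = 0
  z(9, 0) = -99
  z(8, 3) = -103  ←
  z(7.308, 4.154) = -101.2
  z(0, 10) = -50
The minimum is at x_1 = 8, x_2 = 3.

x_1 = 8, x_2 = 3, z = -103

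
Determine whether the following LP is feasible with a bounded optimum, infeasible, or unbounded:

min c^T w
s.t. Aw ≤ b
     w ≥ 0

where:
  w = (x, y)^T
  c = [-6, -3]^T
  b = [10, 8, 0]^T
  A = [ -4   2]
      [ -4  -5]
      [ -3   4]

Unbounded (objective can decrease without bound)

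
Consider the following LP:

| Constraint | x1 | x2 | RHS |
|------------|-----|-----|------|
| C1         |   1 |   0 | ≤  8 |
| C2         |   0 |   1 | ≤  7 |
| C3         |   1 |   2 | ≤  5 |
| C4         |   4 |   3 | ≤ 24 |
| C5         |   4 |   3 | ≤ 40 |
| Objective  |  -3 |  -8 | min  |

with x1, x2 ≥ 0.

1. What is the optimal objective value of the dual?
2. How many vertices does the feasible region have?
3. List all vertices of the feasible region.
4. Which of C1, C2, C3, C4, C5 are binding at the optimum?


1. -20
2. 3
3. (0, 0), (5, 0), (0, 2.5)
4. C3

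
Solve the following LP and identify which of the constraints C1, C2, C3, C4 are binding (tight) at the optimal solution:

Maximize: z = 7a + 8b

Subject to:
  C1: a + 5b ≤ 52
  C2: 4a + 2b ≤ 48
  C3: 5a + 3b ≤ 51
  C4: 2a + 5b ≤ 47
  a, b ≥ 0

At a = 6, b = 7, compute slack b - a·x for each constraint:
  C1: 52 − 41 = 11  (slack)
  C2: 48 − 38 = 10  (slack)
  C3: 51 − 51 = 0  (binding)
  C4: 47 − 47 = 0  (binding)

Optimal: a = 6, b = 7
Binding: C3, C4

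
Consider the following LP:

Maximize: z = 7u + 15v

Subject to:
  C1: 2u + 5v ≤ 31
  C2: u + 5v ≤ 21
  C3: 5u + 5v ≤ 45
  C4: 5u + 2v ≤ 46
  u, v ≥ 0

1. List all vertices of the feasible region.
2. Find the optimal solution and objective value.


1. (0, 0), (9, 0), (6, 3), (0, 4.2)
2. u = 6, v = 3, z = 87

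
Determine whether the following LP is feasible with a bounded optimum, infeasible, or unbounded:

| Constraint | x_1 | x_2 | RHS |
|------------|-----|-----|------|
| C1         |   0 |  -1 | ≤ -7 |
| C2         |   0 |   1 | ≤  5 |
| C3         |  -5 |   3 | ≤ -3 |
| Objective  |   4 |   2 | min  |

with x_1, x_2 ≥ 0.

Infeasible (no feasible solution exists)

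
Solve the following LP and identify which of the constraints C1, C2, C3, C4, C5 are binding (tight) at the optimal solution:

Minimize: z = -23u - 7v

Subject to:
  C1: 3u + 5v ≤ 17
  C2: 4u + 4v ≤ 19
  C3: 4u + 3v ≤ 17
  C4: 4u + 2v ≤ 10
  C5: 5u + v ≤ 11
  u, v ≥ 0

At u = 2, v = 1, compute slack b - a·x for each constraint:
  C1: 17 − 11 = 6  (slack)
  C2: 19 − 12 = 7  (slack)
  C3: 17 − 11 = 6  (slack)
  C4: 10 − 10 = 0  (binding)
  C5: 11 − 11 = 0  (binding)

Optimal: u = 2, v = 1
Binding: C4, C5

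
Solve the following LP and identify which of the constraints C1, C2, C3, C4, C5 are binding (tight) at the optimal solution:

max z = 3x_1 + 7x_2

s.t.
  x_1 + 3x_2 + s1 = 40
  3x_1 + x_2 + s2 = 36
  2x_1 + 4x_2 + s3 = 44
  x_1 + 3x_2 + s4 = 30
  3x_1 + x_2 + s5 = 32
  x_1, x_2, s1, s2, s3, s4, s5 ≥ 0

At x_1 = 6, x_2 = 8, compute slack b - a·x for each constraint:
  C1: 40 − 30 = 10  (slack)
  C2: 36 − 26 = 10  (slack)
  C3: 44 − 44 = 0  (binding)
  C4: 30 − 30 = 0  (binding)
  C5: 32 − 26 = 6  (slack)

Optimal: x_1 = 6, x_2 = 8
Binding: C3, C4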